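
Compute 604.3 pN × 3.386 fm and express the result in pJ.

0.0000000000020461598 pJ

604.3e-12 × 3.386e-15 = 2046.1598e-27 J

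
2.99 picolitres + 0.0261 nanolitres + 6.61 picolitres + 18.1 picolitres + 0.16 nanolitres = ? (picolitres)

In picolitres:
  2.99 picolitres → 2.99
  0.0261 nanolitres = 0.0261e3 picolitres = 26.1
  6.61 picolitres → 6.61
  18.1 picolitres → 18.1
  0.16 nanolitres = 0.16e3 picolitres = 160
Sum: 2.99 + 26.1 + 6.61 + 18.1 + 160 = 213.8

213.8 picolitres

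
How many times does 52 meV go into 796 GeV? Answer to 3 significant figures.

15300000000000

(796 × 10^9) / (52 × 10^-3) = 15.31 × 10^12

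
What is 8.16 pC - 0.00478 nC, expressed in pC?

3.38 pC

In pC:
  8.16 pC → 8.16
  0.00478 nC = 0.00478e3 pC = 4.78
Difference: 8.16 - 4.78 = 3.38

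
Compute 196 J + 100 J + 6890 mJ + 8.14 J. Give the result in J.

In J:
  196 J → 196
  100 J → 100
  6890 mJ = 6890 × 10^-3 J = 6.89
  8.14 J → 8.14
Sum: 196 + 100 + 6.89 + 8.14 = 311.03

311.03 J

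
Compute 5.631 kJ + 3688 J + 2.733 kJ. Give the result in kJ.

In kJ:
  5.631 kJ → 5.631
  3688 J = 3688 × 10⁻³ kJ = 3.688
  2.733 kJ → 2.733
Sum: 5.631 + 3.688 + 2.733 = 12.052

12.052 kJ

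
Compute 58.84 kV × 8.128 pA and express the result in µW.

0.47825152 µW

58.84 × 10^3 × 8.128 × 10^-12 = 478.25152 × 10^-9 W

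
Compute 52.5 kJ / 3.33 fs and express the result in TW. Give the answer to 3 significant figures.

(52.5 × 10^3) / (3.33 × 10^-15) = 15.766 × 10^18 W

15800000 TW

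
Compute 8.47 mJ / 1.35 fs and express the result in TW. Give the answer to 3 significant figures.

6.27 TW

(8.47 × 10⁻³) / (1.35 × 10⁻¹⁵) = 6.2741 × 10¹² W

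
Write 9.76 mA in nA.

milli = 1e-3, nano = 1e-9; factor is 1e6.
9.76 × 1e6 = 9760000

9760000 nA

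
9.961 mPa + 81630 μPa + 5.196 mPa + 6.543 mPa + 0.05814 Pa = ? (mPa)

161.47 mPa

In mPa:
  9.961 mPa → 9.961
  81630 μPa = 81630 × 10⁻³ mPa = 81.63
  5.196 mPa → 5.196
  6.543 mPa → 6.543
  0.05814 Pa = 0.05814 × 10³ mPa = 58.14
Sum: 9.961 + 81.63 + 5.196 + 6.543 + 58.14 = 161.47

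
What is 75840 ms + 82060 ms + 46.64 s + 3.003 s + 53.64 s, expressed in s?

In s:
  75840 ms = 75840e-3 s = 75.84
  82060 ms = 82060e-3 s = 82.06
  46.64 s → 46.64
  3.003 s → 3.003
  53.64 s → 53.64
Sum: 75.84 + 82.06 + 46.64 + 3.003 + 53.64 = 261.183

261.183 s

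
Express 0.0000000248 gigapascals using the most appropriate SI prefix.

24.8 pascals

= 24.8 pascals; mantissa already in [1, 1000).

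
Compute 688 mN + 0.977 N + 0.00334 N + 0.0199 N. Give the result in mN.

In mN:
  688 mN → 688
  0.977 N = 0.977e3 mN = 977
  0.00334 N = 0.00334e3 mN = 3.34
  0.0199 N = 0.0199e3 mN = 19.9
Sum: 688 + 977 + 3.34 + 19.9 = 1688.24

1688.24 mN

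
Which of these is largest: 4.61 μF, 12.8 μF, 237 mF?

237 mF

4.61 μF = 0.00000461 F
12.8 μF = 0.0000128 F
237 mF = 0.237 F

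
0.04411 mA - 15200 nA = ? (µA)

28.91 µA

In µA:
  0.04411 mA = 0.04411 × 10³ µA = 44.11
  15200 nA = 15200 × 10⁻³ µA = 15.2
Difference: 44.11 - 15.2 = 28.91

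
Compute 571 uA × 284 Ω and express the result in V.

571 × 10⁻⁶ × 284 = 162164 × 10⁻⁶ V

0.162164 V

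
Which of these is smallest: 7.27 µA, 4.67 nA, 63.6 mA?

7.27 µA = 0.00000727 A
4.67 nA = 0.00000000467 A
63.6 mA = 0.0636 A

4.67 nA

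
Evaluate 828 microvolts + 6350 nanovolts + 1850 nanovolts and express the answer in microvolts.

In microvolts:
  828 microvolts → 828
  6350 nanovolts = 6350e-3 microvolts = 6.35
  1850 nanovolts = 1850e-3 microvolts = 1.85
Sum: 828 + 6.35 + 1.85 = 836.2

836.2 microvolts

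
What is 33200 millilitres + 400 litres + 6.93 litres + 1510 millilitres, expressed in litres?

In litres:
  33200 millilitres = 33200 × 10⁻³ litres = 33.2
  400 litres → 400
  6.93 litres → 6.93
  1510 millilitres = 1510 × 10⁻³ litres = 1.51
Sum: 33.2 + 400 + 6.93 + 1.51 = 441.64

441.64 litres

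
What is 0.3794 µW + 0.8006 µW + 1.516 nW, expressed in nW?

1181.516 nW

In nW:
  0.3794 µW = 0.3794 × 10³ nW = 379.4
  0.8006 µW = 0.8006 × 10³ nW = 800.6
  1.516 nW → 1.516
Sum: 379.4 + 800.6 + 1.516 = 1181.516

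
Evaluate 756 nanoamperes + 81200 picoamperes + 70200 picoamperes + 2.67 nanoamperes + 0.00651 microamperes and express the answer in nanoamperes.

916.58 nanoamperes

In nanoamperes:
  756 nanoamperes → 756
  81200 picoamperes = 81200e-3 nanoamperes = 81.2
  70200 picoamperes = 70200e-3 nanoamperes = 70.2
  2.67 nanoamperes → 2.67
  0.00651 microamperes = 0.00651e3 nanoamperes = 6.51
Sum: 756 + 81.2 + 70.2 + 2.67 + 6.51 = 916.58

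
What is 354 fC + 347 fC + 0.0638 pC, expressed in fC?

764.8 fC

In fC:
  354 fC → 354
  347 fC → 347
  0.0638 pC = 0.0638e3 fC = 63.8
Sum: 354 + 347 + 63.8 = 764.8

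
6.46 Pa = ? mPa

6460 mPa

(no prefix) = 10⁰, milli = 10⁻³; factor is 10³.
6.46 × 10³ = 6460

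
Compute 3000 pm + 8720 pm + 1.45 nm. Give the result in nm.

13.17 nm

In nm:
  3000 pm = 3000 × 10⁻³ nm = 3
  8720 pm = 8720 × 10⁻³ nm = 8.72
  1.45 nm → 1.45
Sum: 3 + 8.72 + 1.45 = 13.17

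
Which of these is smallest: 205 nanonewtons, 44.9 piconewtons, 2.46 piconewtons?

205 nanonewtons = 0.000000205 newtons
44.9 piconewtons = 0.0000000000449 newtons
2.46 piconewtons = 0.00000000000246 newtons

2.46 piconewtons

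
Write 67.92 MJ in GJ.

0.06792 GJ

mega = 1e6, giga = 1e9; factor is 1e-3.
67.92 × 1e-3 = 0.06792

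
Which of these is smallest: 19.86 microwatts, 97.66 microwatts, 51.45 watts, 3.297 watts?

19.86 microwatts = 0.00001986 watts
97.66 microwatts = 0.00009766 watts
51.45 watts = 51.45 watts
3.297 watts = 3.297 watts

19.86 microwatts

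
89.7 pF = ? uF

pico = 10⁻¹², micro = 10⁻⁶; factor is 10⁻⁶.
89.7 × 10⁻⁶ = 0.0000897

0.0000897 uF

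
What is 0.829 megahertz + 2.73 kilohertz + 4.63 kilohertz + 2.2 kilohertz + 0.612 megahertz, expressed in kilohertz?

1450.56 kilohertz

In kilohertz:
  0.829 megahertz = 0.829 × 10³ kilohertz = 829
  2.73 kilohertz → 2.73
  4.63 kilohertz → 4.63
  2.2 kilohertz → 2.2
  0.612 megahertz = 0.612 × 10³ kilohertz = 612
Sum: 829 + 2.73 + 4.63 + 2.2 + 612 = 1450.56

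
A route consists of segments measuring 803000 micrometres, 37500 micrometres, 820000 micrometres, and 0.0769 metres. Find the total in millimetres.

1737.4 millimetres

In millimetres:
  803000 micrometres = 803000 × 10⁻³ millimetres = 803
  37500 micrometres = 37500 × 10⁻³ millimetres = 37.5
  820000 micrometres = 820000 × 10⁻³ millimetres = 820
  0.0769 metres = 0.0769 × 10³ millimetres = 76.9
Sum: 803 + 37.5 + 820 + 76.9 = 1737.4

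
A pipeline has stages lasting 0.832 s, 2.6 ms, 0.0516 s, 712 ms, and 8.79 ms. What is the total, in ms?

1606.99 ms

In ms:
  0.832 s = 0.832 × 10³ ms = 832
  2.6 ms → 2.6
  0.0516 s = 0.0516 × 10³ ms = 51.6
  712 ms → 712
  8.79 ms → 8.79
Sum: 832 + 2.6 + 51.6 + 712 + 8.79 = 1606.99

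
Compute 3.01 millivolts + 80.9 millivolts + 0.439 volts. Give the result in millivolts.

522.91 millivolts

In millivolts:
  3.01 millivolts → 3.01
  80.9 millivolts → 80.9
  0.439 volts = 0.439 × 10^3 millivolts = 439
Sum: 3.01 + 80.9 + 439 = 522.91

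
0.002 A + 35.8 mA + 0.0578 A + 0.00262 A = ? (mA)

98.22 mA

In mA:
  0.002 A = 0.002 × 10^3 mA = 2
  35.8 mA → 35.8
  0.0578 A = 0.0578 × 10^3 mA = 57.8
  0.00262 A = 0.00262 × 10^3 mA = 2.62
Sum: 2 + 35.8 + 57.8 + 2.62 = 98.22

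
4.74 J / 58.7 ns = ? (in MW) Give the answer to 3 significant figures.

80.7 MW

(4.74) / (58.7 × 10⁻⁹) = 0.08075 × 10⁹ W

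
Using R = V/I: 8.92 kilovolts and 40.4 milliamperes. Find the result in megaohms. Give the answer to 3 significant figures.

0.221 megaohms

(8.92 × 10^3) / (40.4 × 10^-3) = 0.22079 × 10^6 Ω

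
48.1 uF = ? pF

48100000 pF

micro = 10^-6, pico = 10^-12; factor is 10^6.
48.1 × 10^6 = 48100000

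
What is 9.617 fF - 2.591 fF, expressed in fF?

7.026 fF

In fF:
  9.617 fF → 9.617
  2.591 fF → 2.591
Difference: 9.617 - 2.591 = 7.026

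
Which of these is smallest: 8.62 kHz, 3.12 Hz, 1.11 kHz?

8.62 kHz = 8620 Hz
3.12 Hz = 3.12 Hz
1.11 kHz = 1110 Hz

3.12 Hz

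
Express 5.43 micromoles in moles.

0.00000543 moles

micro = 10⁻⁶, (no prefix) = 10⁰; factor is 10⁻⁶.
5.43 × 10⁻⁶ = 0.00000543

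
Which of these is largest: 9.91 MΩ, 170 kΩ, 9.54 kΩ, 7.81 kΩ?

9.91 MΩ = 9910000 Ω
170 kΩ = 170000 Ω
9.54 kΩ = 9540 Ω
7.81 kΩ = 7810 Ω

9.91 MΩ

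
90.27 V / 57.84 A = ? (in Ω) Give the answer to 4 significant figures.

1.561 Ω

(90.27) / (57.84) = 1.56068 Ω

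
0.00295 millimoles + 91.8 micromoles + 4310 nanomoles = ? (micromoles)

In micromoles:
  0.00295 millimoles = 0.00295e3 micromoles = 2.95
  91.8 micromoles → 91.8
  4310 nanomoles = 4310e-3 micromoles = 4.31
Sum: 2.95 + 91.8 + 4.31 = 99.06

99.06 micromoles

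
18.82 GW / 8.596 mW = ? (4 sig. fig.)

2189000000000

(18.82 × 10^9) / (8.596 × 10^-3) = 2.1894 × 10^12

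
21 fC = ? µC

0.000000021 µC

femto = 1e-15, micro = 1e-6; factor is 1e-9.
21 × 1e-9 = 0.000000021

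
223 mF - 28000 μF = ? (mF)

195 mF

In mF:
  223 mF → 223
  28000 μF = 28000 × 10⁻³ mF = 28
Difference: 223 - 28 = 195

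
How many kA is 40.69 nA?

nano = 1e-9, kilo = 1e3; factor is 1e-12.
40.69 × 1e-12 = 0.00000000004069

0.00000000004069 kA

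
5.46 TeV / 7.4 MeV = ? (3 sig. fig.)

738000

(5.46 × 10¹²) / (7.4 × 10⁶) = 0.7378 × 10⁶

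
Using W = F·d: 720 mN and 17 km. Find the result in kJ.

720 × 10⁻³ × 17 × 10³ = 12240 J

12.24 kJ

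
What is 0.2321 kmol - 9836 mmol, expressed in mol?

In mol:
  0.2321 kmol = 0.2321 × 10^3 mol = 232.1
  9836 mmol = 9836 × 10^-3 mol = 9.836
Difference: 232.1 - 9.836 = 222.264

222.264 mol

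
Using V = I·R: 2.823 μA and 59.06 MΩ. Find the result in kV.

2.823 × 10⁻⁶ × 59.06 × 10⁶ = 166.72638 V

0.16672638 kV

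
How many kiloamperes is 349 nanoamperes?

0.000000000349 kiloamperes

nano = 1e-9, kilo = 1e3; factor is 1e-12.
349 × 1e-12 = 0.000000000349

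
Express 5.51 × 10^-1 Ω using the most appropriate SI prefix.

551 mΩ

= 551 × 10^-3 Ω; 10^-3 is milli.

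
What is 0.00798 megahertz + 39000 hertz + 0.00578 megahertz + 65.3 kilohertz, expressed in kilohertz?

In kilohertz:
  0.00798 megahertz = 0.00798e3 kilohertz = 7.98
  39000 hertz = 39000e-3 kilohertz = 39
  0.00578 megahertz = 0.00578e3 kilohertz = 5.78
  65.3 kilohertz → 65.3
Sum: 7.98 + 39 + 5.78 + 65.3 = 118.06

118.06 kilohertz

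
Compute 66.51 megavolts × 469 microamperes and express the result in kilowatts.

31.19319 kilowatts

66.51 × 10⁶ × 469 × 10⁻⁶ = 31193.19 W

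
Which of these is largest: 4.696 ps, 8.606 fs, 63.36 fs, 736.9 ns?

4.696 ps = 0.000000000004696 s
8.606 fs = 0.000000000000008606 s
63.36 fs = 0.00000000000006336 s
736.9 ns = 0.0000007369 s

736.9 ns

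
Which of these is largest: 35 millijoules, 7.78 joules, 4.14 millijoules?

35 millijoules = 0.035 joules
7.78 joules = 7.78 joules
4.14 millijoules = 0.00414 joules

7.78 joules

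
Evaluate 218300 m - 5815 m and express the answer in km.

212.485 km

In km:
  218300 m = 218300 × 10^-3 km = 218.3
  5815 m = 5815 × 10^-3 km = 5.815
Difference: 218.3 - 5.815 = 212.485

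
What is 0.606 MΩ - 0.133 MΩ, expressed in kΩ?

473 kΩ

In kΩ:
  0.606 MΩ = 0.606 × 10³ kΩ = 606
  0.133 MΩ = 0.133 × 10³ kΩ = 133
Difference: 606 - 133 = 473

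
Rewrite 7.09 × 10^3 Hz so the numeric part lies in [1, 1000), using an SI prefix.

= 7.09 × 10^3 Hz; 10^3 is kilo.

7.09 kHz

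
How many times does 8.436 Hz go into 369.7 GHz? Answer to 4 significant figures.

(369.7 × 10⁹) / (8.436) = 43.824 × 10⁹

43820000000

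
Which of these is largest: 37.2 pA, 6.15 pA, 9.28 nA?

9.28 nA

37.2 pA = 0.0000000000372 A
6.15 pA = 0.00000000000615 A
9.28 nA = 0.00000000928 A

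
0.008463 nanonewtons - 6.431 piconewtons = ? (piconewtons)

2.032 piconewtons

In piconewtons:
  0.008463 nanonewtons = 0.008463 × 10^3 piconewtons = 8.463
  6.431 piconewtons → 6.431
Difference: 8.463 - 6.431 = 2.032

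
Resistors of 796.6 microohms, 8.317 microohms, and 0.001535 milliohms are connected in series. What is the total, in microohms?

806.452 microohms

In microohms:
  796.6 microohms → 796.6
  8.317 microohms → 8.317
  0.001535 milliohms = 0.001535 × 10³ microohms = 1.535
Sum: 796.6 + 8.317 + 1.535 = 806.452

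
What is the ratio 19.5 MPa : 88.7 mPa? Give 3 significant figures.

(19.5 × 10^6) / (88.7 × 10^-3) = 0.2198 × 10^9

220000000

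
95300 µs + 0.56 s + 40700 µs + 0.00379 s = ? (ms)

In ms:
  95300 µs = 95300 × 10⁻³ ms = 95.3
  0.56 s = 0.56 × 10³ ms = 560
  40700 µs = 40700 × 10⁻³ ms = 40.7
  0.00379 s = 0.00379 × 10³ ms = 3.79
Sum: 95.3 + 560 + 40.7 + 3.79 = 699.79

699.79 ms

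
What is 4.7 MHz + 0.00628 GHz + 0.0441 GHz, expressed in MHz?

55.08 MHz

In MHz:
  4.7 MHz → 4.7
  0.00628 GHz = 0.00628 × 10³ MHz = 6.28
  0.0441 GHz = 0.0441 × 10³ MHz = 44.1
Sum: 4.7 + 6.28 + 44.1 = 55.08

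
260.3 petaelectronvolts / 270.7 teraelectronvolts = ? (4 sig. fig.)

961.6

(260.3 × 10^15) / (270.7 × 10^12) = 0.96158 × 10^3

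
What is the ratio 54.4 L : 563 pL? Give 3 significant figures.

96600000000

(54.4) / (563 × 10⁻¹²) = 0.09663 × 10¹²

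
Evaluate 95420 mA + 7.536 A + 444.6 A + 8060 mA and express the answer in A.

555.616 A

In A:
  95420 mA = 95420 × 10^-3 A = 95.42
  7.536 A → 7.536
  444.6 A → 444.6
  8060 mA = 8060 × 10^-3 A = 8.06
Sum: 95.42 + 7.536 + 444.6 + 8.06 = 555.616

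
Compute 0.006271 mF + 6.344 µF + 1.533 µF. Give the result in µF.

14.148 µF

In µF:
  0.006271 mF = 0.006271e3 µF = 6.271
  6.344 µF → 6.344
  1.533 µF → 1.533
Sum: 6.271 + 6.344 + 1.533 = 14.148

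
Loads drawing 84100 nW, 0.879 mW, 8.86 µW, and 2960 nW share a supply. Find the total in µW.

In µW:
  84100 nW = 84100 × 10^-3 µW = 84.1
  0.879 mW = 0.879 × 10^3 µW = 879
  8.86 µW → 8.86
  2960 nW = 2960 × 10^-3 µW = 2.96
Sum: 84.1 + 879 + 8.86 + 2.96 = 974.92

974.92 µW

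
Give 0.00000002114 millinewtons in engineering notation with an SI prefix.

= 21.14 × 10^-12 newtons; 10^-12 is pico.

21.14 piconewtons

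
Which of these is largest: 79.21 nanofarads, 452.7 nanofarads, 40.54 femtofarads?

79.21 nanofarads = 0.00000007921 farads
452.7 nanofarads = 0.0000004527 farads
40.54 femtofarads = 0.00000000000004054 farads

452.7 nanofarads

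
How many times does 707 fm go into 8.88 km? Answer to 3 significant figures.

(8.88e3) / (707e-15) = 0.01256e18

12600000000000000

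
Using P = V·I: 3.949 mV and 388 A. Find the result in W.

1.532212 W

3.949e-3 × 388 = 1532.212e-3 W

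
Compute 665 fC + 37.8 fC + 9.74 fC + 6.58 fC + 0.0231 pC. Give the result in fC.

In fC:
  665 fC → 665
  37.8 fC → 37.8
  9.74 fC → 9.74
  6.58 fC → 6.58
  0.0231 pC = 0.0231 × 10³ fC = 23.1
Sum: 665 + 37.8 + 9.74 + 6.58 + 23.1 = 742.22

742.22 fC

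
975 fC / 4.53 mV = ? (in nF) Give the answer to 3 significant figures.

(975 × 10⁻¹⁵) / (4.53 × 10⁻³) = 215.23 × 10⁻¹² F

0.215 nF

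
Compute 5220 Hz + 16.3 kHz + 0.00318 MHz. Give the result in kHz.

24.7 kHz

In kHz:
  5220 Hz = 5220 × 10^-3 kHz = 5.22
  16.3 kHz → 16.3
  0.00318 MHz = 0.00318 × 10^3 kHz = 3.18
Sum: 5.22 + 16.3 + 3.18 = 24.7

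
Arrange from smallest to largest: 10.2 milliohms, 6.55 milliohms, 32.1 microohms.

32.1 microohms < 6.55 milliohms < 10.2 milliohms

10.2 milliohms = 0.0102 ohms
6.55 milliohms = 0.00655 ohms
32.1 microohms = 0.0000321 ohms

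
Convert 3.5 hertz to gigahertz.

0.0000000035 gigahertz

(no prefix) = 10⁰, giga = 10⁹; factor is 10⁻⁹.
3.5 × 10⁻⁹ = 0.0000000035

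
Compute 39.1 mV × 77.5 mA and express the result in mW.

39.1 × 10⁻³ × 77.5 × 10⁻³ = 3030.25 × 10⁻⁶ W

3.03025 mW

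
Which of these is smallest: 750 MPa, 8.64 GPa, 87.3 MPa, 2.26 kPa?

2.26 kPa

750 MPa = 750000000 Pa
8.64 GPa = 8640000000 Pa
87.3 MPa = 87300000 Pa
2.26 kPa = 2260 Pa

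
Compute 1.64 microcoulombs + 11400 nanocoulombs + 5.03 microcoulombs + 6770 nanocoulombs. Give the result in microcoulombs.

24.84 microcoulombs

In microcoulombs:
  1.64 microcoulombs → 1.64
  11400 nanocoulombs = 11400e-3 microcoulombs = 11.4
  5.03 microcoulombs → 5.03
  6770 nanocoulombs = 6770e-3 microcoulombs = 6.77
Sum: 1.64 + 11.4 + 5.03 + 6.77 = 24.84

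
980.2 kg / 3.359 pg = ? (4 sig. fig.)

(980.2e3) / (3.359e-12) = 291.81e15

291800000000000000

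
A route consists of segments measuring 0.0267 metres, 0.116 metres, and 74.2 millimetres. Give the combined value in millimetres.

In millimetres:
  0.0267 metres = 0.0267 × 10³ millimetres = 26.7
  0.116 metres = 0.116 × 10³ millimetres = 116
  74.2 millimetres → 74.2
Sum: 26.7 + 116 + 74.2 = 216.9

216.9 millimetres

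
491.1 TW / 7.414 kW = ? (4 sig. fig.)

66240000000

(491.1 × 10^12) / (7.414 × 10^3) = 66.24 × 10^9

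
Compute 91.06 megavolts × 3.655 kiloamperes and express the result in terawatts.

0.3328243 terawatts

91.06 × 10^6 × 3.655 × 10^3 = 332.8243 × 10^9 W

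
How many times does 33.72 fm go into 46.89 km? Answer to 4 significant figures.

1391000000000000000

(46.89e3) / (33.72e-15) = 1.3906e18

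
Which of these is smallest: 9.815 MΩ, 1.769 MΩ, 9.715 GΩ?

9.815 MΩ = 9815000 Ω
1.769 MΩ = 1769000 Ω
9.715 GΩ = 9715000000 Ω

1.769 MΩ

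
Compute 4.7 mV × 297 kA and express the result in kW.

1.3959 kW

4.7 × 10⁻³ × 297 × 10³ = 1395.9 W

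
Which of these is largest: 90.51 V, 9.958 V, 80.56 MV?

90.51 V = 90.51 V
9.958 V = 9.958 V
80.56 MV = 80560000 V

80.56 MV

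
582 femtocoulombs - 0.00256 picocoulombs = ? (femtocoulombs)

In femtocoulombs:
  582 femtocoulombs → 582
  0.00256 picocoulombs = 0.00256 × 10³ femtocoulombs = 2.56
Difference: 582 - 2.56 = 579.44

579.44 femtocoulombs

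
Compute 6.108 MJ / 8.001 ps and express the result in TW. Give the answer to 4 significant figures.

(6.108 × 10^6) / (8.001 × 10^-12) = 0.763405 × 10^18 W

763400 TW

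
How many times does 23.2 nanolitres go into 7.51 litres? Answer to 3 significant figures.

324000000

(7.51) / (23.2 × 10⁻⁹) = 0.3237 × 10⁹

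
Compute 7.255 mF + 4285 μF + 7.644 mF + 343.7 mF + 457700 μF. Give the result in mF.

In mF:
  7.255 mF → 7.255
  4285 μF = 4285 × 10^-3 mF = 4.285
  7.644 mF → 7.644
  343.7 mF → 343.7
  457700 μF = 457700 × 10^-3 mF = 457.7
Sum: 7.255 + 4.285 + 7.644 + 343.7 + 457.7 = 820.584

820.584 mF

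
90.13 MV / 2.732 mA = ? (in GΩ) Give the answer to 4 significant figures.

(90.13e6) / (2.732e-3) = 32.9905e9 Ω

32.99 GΩ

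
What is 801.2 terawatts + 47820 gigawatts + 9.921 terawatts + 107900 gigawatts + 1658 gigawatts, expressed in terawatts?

In terawatts:
  801.2 terawatts → 801.2
  47820 gigawatts = 47820 × 10^-3 terawatts = 47.82
  9.921 terawatts → 9.921
  107900 gigawatts = 107900 × 10^-3 terawatts = 107.9
  1658 gigawatts = 1658 × 10^-3 terawatts = 1.658
Sum: 801.2 + 47.82 + 9.921 + 107.9 + 1.658 = 968.499

968.499 terawatts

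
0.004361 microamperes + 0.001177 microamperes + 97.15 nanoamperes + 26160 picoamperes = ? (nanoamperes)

128.848 nanoamperes

In nanoamperes:
  0.004361 microamperes = 0.004361e3 nanoamperes = 4.361
  0.001177 microamperes = 0.001177e3 nanoamperes = 1.177
  97.15 nanoamperes → 97.15
  26160 picoamperes = 26160e-3 nanoamperes = 26.16
Sum: 4.361 + 1.177 + 97.15 + 26.16 = 128.848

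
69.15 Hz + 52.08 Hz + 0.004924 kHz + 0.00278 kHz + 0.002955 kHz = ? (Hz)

131.889 Hz

In Hz:
  69.15 Hz → 69.15
  52.08 Hz → 52.08
  0.004924 kHz = 0.004924e3 Hz = 4.924
  0.00278 kHz = 0.00278e3 Hz = 2.78
  0.002955 kHz = 0.002955e3 Hz = 2.955
Sum: 69.15 + 52.08 + 4.924 + 2.78 + 2.955 = 131.889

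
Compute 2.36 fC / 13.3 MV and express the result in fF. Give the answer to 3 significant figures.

0.000000177 fF

(2.36 × 10^-15) / (13.3 × 10^6) = 0.17744 × 10^-21 F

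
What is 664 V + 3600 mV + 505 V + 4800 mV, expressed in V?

1177.4 V

In V:
  664 V → 664
  3600 mV = 3600 × 10^-3 V = 3.6
  505 V → 505
  4800 mV = 4800 × 10^-3 V = 4.8
Sum: 664 + 3.6 + 505 + 4.8 = 1177.4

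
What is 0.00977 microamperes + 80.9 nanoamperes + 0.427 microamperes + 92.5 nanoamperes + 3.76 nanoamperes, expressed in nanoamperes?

613.93 nanoamperes

In nanoamperes:
  0.00977 microamperes = 0.00977 × 10^3 nanoamperes = 9.77
  80.9 nanoamperes → 80.9
  0.427 microamperes = 0.427 × 10^3 nanoamperes = 427
  92.5 nanoamperes → 92.5
  3.76 nanoamperes → 3.76
Sum: 9.77 + 80.9 + 427 + 92.5 + 3.76 = 613.93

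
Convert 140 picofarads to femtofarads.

pico = 10⁻¹², femto = 10⁻¹⁵; factor is 10³.
140 × 10³ = 140000

140000 femtofarads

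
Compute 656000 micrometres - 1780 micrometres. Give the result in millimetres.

In millimetres:
  656000 micrometres = 656000 × 10⁻³ millimetres = 656
  1780 micrometres = 1780 × 10⁻³ millimetres = 1.78
Difference: 656 - 1.78 = 654.22

654.22 millimetres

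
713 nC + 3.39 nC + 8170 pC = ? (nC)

In nC:
  713 nC → 713
  3.39 nC → 3.39
  8170 pC = 8170 × 10⁻³ nC = 8.17
Sum: 713 + 3.39 + 8.17 = 724.56

724.56 nC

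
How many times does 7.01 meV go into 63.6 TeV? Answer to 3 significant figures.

(63.6e12) / (7.01e-3) = 9.073e15

9070000000000000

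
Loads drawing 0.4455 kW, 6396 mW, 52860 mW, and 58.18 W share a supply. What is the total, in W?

In W:
  0.4455 kW = 0.4455 × 10³ W = 445.5
  6396 mW = 6396 × 10⁻³ W = 6.396
  52860 mW = 52860 × 10⁻³ W = 52.86
  58.18 W → 58.18
Sum: 445.5 + 6.396 + 52.86 + 58.18 = 562.936

562.936 W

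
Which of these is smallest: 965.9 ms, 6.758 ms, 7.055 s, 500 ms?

965.9 ms = 0.9659 s
6.758 ms = 0.006758 s
7.055 s = 7.055 s
500 ms = 0.5 s

6.758 ms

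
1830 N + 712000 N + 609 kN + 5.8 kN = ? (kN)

1328.63 kN

In kN:
  1830 N = 1830 × 10^-3 kN = 1.83
  712000 N = 712000 × 10^-3 kN = 712
  609 kN → 609
  5.8 kN → 5.8
Sum: 1.83 + 712 + 609 + 5.8 = 1328.63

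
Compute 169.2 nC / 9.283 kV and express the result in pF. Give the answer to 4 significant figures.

18.23 pF

(169.2 × 10^-9) / (9.283 × 10^3) = 18.2269 × 10^-12 F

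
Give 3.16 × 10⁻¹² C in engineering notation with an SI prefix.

= 3.16 × 10⁻¹² C; 10⁻¹² is pico.

3.16 pC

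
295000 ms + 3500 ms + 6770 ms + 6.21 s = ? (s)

In s:
  295000 ms = 295000 × 10⁻³ s = 295
  3500 ms = 3500 × 10⁻³ s = 3.5
  6770 ms = 6770 × 10⁻³ s = 6.77
  6.21 s → 6.21
Sum: 295 + 3.5 + 6.77 + 6.21 = 311.48

311.48 s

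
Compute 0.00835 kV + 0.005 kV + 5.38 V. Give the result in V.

In V:
  0.00835 kV = 0.00835 × 10^3 V = 8.35
  0.005 kV = 0.005 × 10^3 V = 5
  5.38 V → 5.38
Sum: 8.35 + 5 + 5.38 = 18.73

18.73 V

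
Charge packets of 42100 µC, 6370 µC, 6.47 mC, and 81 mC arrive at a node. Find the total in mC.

In mC:
  42100 µC = 42100 × 10⁻³ mC = 42.1
  6370 µC = 6370 × 10⁻³ mC = 6.37
  6.47 mC → 6.47
  81 mC → 81
Sum: 42.1 + 6.37 + 6.47 + 81 = 135.94

135.94 mC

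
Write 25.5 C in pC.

(no prefix) = 10^0, pico = 10^-12; factor is 10^12.
25.5 × 10^12 = 25500000000000

25500000000000 pC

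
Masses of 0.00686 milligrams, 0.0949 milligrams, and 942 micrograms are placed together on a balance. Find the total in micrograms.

In micrograms:
  0.00686 milligrams = 0.00686 × 10^3 micrograms = 6.86
  0.0949 milligrams = 0.0949 × 10^3 micrograms = 94.9
  942 micrograms → 942
Sum: 6.86 + 94.9 + 942 = 1043.76

1043.76 micrograms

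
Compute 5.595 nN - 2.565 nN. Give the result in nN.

3.03 nN

In nN:
  5.595 nN → 5.595
  2.565 nN → 2.565
Difference: 5.595 - 2.565 = 3.03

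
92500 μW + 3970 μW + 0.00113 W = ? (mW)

In mW:
  92500 μW = 92500e-3 mW = 92.5
  3970 μW = 3970e-3 mW = 3.97
  0.00113 W = 0.00113e3 mW = 1.13
Sum: 92.5 + 3.97 + 1.13 = 97.6

97.6 mW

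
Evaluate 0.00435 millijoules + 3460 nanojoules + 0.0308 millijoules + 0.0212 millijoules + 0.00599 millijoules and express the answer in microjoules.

In microjoules:
  0.00435 millijoules = 0.00435e3 microjoules = 4.35
  3460 nanojoules = 3460e-3 microjoules = 3.46
  0.0308 millijoules = 0.0308e3 microjoules = 30.8
  0.0212 millijoules = 0.0212e3 microjoules = 21.2
  0.00599 millijoules = 0.00599e3 microjoules = 5.99
Sum: 4.35 + 3.46 + 30.8 + 21.2 + 5.99 = 65.8

65.8 microjoules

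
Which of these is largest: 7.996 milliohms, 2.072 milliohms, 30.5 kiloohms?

7.996 milliohms = 0.007996 ohms
2.072 milliohms = 0.002072 ohms
30.5 kiloohms = 30500 ohms

30.5 kiloohms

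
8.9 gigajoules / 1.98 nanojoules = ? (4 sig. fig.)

4495000000000000000

(8.9e9) / (1.98e-9) = 4.4949e18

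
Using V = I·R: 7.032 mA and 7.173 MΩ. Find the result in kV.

7.032e-3 × 7.173e6 = 50.440536e3 V

50.440536 kV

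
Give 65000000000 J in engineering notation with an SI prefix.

65 GJ

= 65e9 J; 1e9 is giga.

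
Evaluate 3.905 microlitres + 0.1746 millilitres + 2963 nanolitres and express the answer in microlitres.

181.468 microlitres

In microlitres:
  3.905 microlitres → 3.905
  0.1746 millilitres = 0.1746e3 microlitres = 174.6
  2963 nanolitres = 2963e-3 microlitres = 2.963
Sum: 3.905 + 174.6 + 2.963 = 181.468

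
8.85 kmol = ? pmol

kilo = 10^3, pico = 10^-12; factor is 10^15.
8.85 × 10^15 = 8850000000000000

8850000000000000 pmol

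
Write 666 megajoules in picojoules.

mega = 10^6, pico = 10^-12; factor is 10^18.
666 × 10^18 = 666000000000000000000

666000000000000000000 picojoules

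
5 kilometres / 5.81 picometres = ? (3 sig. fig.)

(5 × 10³) / (5.81 × 10⁻¹²) = 0.8606 × 10¹⁵

861000000000000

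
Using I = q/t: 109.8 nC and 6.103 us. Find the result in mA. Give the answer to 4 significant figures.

17.99 mA

(109.8 × 10^-9) / (6.103 × 10^-6) = 17.9912 × 10^-3 A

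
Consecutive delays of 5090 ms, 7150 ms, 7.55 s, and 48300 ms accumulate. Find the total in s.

In s:
  5090 ms = 5090 × 10^-3 s = 5.09
  7150 ms = 7150 × 10^-3 s = 7.15
  7.55 s → 7.55
  48300 ms = 48300 × 10^-3 s = 48.3
Sum: 5.09 + 7.15 + 7.55 + 48.3 = 68.09

68.09 s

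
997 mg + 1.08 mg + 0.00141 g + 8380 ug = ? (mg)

In mg:
  997 mg → 997
  1.08 mg → 1.08
  0.00141 g = 0.00141 × 10³ mg = 1.41
  8380 ug = 8380 × 10⁻³ mg = 8.38
Sum: 997 + 1.08 + 1.41 + 8.38 = 1007.87

1007.87 mg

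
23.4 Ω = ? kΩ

0.0234 kΩ

(no prefix) = 10⁰, kilo = 10³; factor is 10⁻³.
23.4 × 10⁻³ = 0.0234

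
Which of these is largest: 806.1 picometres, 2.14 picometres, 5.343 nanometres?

806.1 picometres = 0.0000000008061 metres
2.14 picometres = 0.00000000000214 metres
5.343 nanometres = 0.000000005343 metres

5.343 nanometres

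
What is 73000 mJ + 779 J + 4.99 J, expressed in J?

In J:
  73000 mJ = 73000e-3 J = 73
  779 J → 779
  4.99 J → 4.99
Sum: 73 + 779 + 4.99 = 856.99

856.99 J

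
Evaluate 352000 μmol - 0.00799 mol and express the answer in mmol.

344.01 mmol

In mmol:
  352000 μmol = 352000e-3 mmol = 352
  0.00799 mol = 0.00799e3 mmol = 7.99
Difference: 352 - 7.99 = 344.01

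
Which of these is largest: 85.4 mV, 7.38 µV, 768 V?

768 V

85.4 mV = 0.0854 V
7.38 µV = 0.00000738 V
768 V = 768 V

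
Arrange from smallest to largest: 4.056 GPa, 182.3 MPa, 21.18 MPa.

21.18 MPa < 182.3 MPa < 4.056 GPa

4.056 GPa = 4056000000 Pa
182.3 MPa = 182300000 Pa
21.18 MPa = 21180000 Pa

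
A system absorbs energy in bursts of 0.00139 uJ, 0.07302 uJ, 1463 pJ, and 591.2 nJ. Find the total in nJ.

667.073 nJ

In nJ:
  0.00139 uJ = 0.00139 × 10³ nJ = 1.39
  0.07302 uJ = 0.07302 × 10³ nJ = 73.02
  1463 pJ = 1463 × 10⁻³ nJ = 1.463
  591.2 nJ → 591.2
Sum: 1.39 + 73.02 + 1.463 + 591.2 = 667.073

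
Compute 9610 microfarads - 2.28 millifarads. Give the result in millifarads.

In millifarads:
  9610 microfarads = 9610 × 10^-3 millifarads = 9.61
  2.28 millifarads → 2.28
Difference: 9.61 - 2.28 = 7.33

7.33 millifarads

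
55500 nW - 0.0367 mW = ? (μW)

18.8 μW

In μW:
  55500 nW = 55500 × 10⁻³ μW = 55.5
  0.0367 mW = 0.0367 × 10³ μW = 36.7
Difference: 55.5 - 36.7 = 18.8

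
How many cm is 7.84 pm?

pico = 10⁻¹², centi = 10⁻²; factor is 10⁻¹⁰.
7.84 × 10⁻¹⁰ = 0.000000000784

0.000000000784 cm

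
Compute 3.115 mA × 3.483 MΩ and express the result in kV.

10.849545 kV

3.115e-3 × 3.483e6 = 10.849545e3 V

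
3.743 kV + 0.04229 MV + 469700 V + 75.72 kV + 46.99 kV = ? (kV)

In kV:
  3.743 kV → 3.743
  0.04229 MV = 0.04229e3 kV = 42.29
  469700 V = 469700e-3 kV = 469.7
  75.72 kV → 75.72
  46.99 kV → 46.99
Sum: 3.743 + 42.29 + 469.7 + 75.72 + 46.99 = 638.443

638.443 kV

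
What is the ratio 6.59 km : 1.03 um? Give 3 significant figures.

6400000000

(6.59 × 10³) / (1.03 × 10⁻⁶) = 6.398 × 10⁹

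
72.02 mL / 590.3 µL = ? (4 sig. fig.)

122.0

(72.02 × 10⁻³) / (590.3 × 10⁻⁶) = 0.12201 × 10³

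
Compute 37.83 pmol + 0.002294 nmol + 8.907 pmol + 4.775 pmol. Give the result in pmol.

In pmol:
  37.83 pmol → 37.83
  0.002294 nmol = 0.002294 × 10^3 pmol = 2.294
  8.907 pmol → 8.907
  4.775 pmol → 4.775
Sum: 37.83 + 2.294 + 8.907 + 4.775 = 53.806

53.806 pmol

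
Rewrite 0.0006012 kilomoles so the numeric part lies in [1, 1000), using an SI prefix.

601.2 millimoles

= 601.2e-3 moles; 1e-3 is milli.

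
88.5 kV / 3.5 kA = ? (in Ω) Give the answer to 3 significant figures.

(88.5e3) / (3.5e3) = 25.286 Ω

25.3 Ω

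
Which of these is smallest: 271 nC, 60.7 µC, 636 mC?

271 nC

271 nC = 0.000000271 C
60.7 µC = 0.0000607 C
636 mC = 0.636 C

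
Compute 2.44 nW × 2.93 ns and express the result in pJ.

0.0000071492 pJ

2.44 × 10^-9 × 2.93 × 10^-9 = 7.1492 × 10^-18 J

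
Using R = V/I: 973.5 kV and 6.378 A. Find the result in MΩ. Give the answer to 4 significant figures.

0.1526 MΩ

(973.5e3) / (6.378) = 152.634e3 Ω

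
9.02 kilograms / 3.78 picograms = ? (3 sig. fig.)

2390000000000000

(9.02 × 10³) / (3.78 × 10⁻¹²) = 2.386 × 10¹⁵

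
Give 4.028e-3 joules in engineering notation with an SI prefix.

= 4.028e-3 joules; 1e-3 is milli.

4.028 millijoules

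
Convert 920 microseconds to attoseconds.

920000000000000 attoseconds

micro = 10⁻⁶, atto = 10⁻¹⁸; factor is 10¹².
920 × 10¹² = 920000000000000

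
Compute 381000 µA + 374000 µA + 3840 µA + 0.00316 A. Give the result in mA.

762 mA

In mA:
  381000 µA = 381000 × 10⁻³ mA = 381
  374000 µA = 374000 × 10⁻³ mA = 374
  3840 µA = 3840 × 10⁻³ mA = 3.84
  0.00316 A = 0.00316 × 10³ mA = 3.16
Sum: 381 + 374 + 3.84 + 3.16 = 762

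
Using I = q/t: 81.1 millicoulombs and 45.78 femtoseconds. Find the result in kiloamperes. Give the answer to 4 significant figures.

(81.1e-3) / (45.78e-15) = 1.77152e12 A

1772000000 kiloamperes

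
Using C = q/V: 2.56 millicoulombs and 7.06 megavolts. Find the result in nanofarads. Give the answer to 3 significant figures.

0.363 nanofarads

(2.56e-3) / (7.06e6) = 0.36261e-9 F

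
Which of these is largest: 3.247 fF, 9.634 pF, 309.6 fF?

3.247 fF = 0.000000000000003247 F
9.634 pF = 0.000000000009634 F
309.6 fF = 0.0000000000003096 F

9.634 pF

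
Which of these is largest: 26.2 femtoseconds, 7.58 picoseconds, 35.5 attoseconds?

7.58 picoseconds

26.2 femtoseconds = 0.0000000000000262 seconds
7.58 picoseconds = 0.00000000000758 seconds
35.5 attoseconds = 0.0000000000000000355 seconds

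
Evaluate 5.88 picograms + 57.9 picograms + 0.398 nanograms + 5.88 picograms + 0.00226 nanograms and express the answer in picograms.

In picograms:
  5.88 picograms → 5.88
  57.9 picograms → 57.9
  0.398 nanograms = 0.398 × 10^3 picograms = 398
  5.88 picograms → 5.88
  0.00226 nanograms = 0.00226 × 10^3 picograms = 2.26
Sum: 5.88 + 57.9 + 398 + 5.88 + 2.26 = 469.92

469.92 picograms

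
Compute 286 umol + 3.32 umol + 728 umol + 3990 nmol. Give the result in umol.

1021.31 umol

In umol:
  286 umol → 286
  3.32 umol → 3.32
  728 umol → 728
  3990 nmol = 3990 × 10^-3 umol = 3.99
Sum: 286 + 3.32 + 728 + 3.99 = 1021.31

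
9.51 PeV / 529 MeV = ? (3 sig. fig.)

(9.51 × 10¹⁵) / (529 × 10⁶) = 0.01798 × 10⁹

18000000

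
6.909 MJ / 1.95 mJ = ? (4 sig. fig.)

3543000000

(6.909e6) / (1.95e-3) = 3.5431e9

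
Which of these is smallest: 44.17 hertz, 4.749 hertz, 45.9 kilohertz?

44.17 hertz = 44.17 hertz
4.749 hertz = 4.749 hertz
45.9 kilohertz = 45900 hertz

4.749 hertz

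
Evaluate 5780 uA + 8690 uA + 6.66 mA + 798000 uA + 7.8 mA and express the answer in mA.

826.93 mA

In mA:
  5780 uA = 5780e-3 mA = 5.78
  8690 uA = 8690e-3 mA = 8.69
  6.66 mA → 6.66
  798000 uA = 798000e-3 mA = 798
  7.8 mA → 7.8
Sum: 5.78 + 8.69 + 6.66 + 798 + 7.8 = 826.93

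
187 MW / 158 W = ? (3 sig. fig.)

1180000

(187 × 10^6) / (158) = 1.184 × 10^6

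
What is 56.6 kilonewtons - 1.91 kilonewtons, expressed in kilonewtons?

In kilonewtons:
  56.6 kilonewtons → 56.6
  1.91 kilonewtons → 1.91
Difference: 56.6 - 1.91 = 54.69

54.69 kilonewtons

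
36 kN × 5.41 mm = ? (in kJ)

0.19476 kJ

36e3 × 5.41e-3 = 194.76 J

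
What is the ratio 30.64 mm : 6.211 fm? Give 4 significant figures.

4933000000000

(30.64 × 10⁻³) / (6.211 × 10⁻¹⁵) = 4.9332 × 10¹²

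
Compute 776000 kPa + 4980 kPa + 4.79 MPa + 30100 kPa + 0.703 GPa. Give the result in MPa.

In MPa:
  776000 kPa = 776000 × 10⁻³ MPa = 776
  4980 kPa = 4980 × 10⁻³ MPa = 4.98
  4.79 MPa → 4.79
  30100 kPa = 30100 × 10⁻³ MPa = 30.1
  0.703 GPa = 0.703 × 10³ MPa = 703
Sum: 776 + 4.98 + 4.79 + 30.1 + 703 = 1518.87

1518.87 MPa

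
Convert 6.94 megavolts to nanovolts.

6940000000000000 nanovolts

mega = 10^6, nano = 10^-9; factor is 10^15.
6.94 × 10^15 = 6940000000000000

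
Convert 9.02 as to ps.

0.00000902 ps

atto = 10⁻¹⁸, pico = 10⁻¹²; factor is 10⁻⁶.
9.02 × 10⁻⁶ = 0.00000902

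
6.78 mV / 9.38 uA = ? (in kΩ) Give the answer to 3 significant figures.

0.723 kΩ

(6.78 × 10⁻³) / (9.38 × 10⁻⁶) = 0.72281 × 10³ Ω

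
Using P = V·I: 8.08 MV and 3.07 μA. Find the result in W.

8.08e6 × 3.07e-6 = 24.8056 W

24.8056 W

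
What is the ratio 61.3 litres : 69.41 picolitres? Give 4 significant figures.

(61.3) / (69.41e-12) = 0.88316e12

883200000000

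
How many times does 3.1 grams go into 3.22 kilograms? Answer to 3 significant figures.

(3.22 × 10^3) / (3.1) = 1.039 × 10^3

1040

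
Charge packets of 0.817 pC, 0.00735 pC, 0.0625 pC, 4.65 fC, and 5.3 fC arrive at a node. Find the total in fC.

896.8 fC

In fC:
  0.817 pC = 0.817 × 10³ fC = 817
  0.00735 pC = 0.00735 × 10³ fC = 7.35
  0.0625 pC = 0.0625 × 10³ fC = 62.5
  4.65 fC → 4.65
  5.3 fC → 5.3
Sum: 817 + 7.35 + 62.5 + 4.65 + 5.3 = 896.8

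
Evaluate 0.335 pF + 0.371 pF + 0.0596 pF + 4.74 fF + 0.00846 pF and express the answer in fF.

In fF:
  0.335 pF = 0.335 × 10^3 fF = 335
  0.371 pF = 0.371 × 10^3 fF = 371
  0.0596 pF = 0.0596 × 10^3 fF = 59.6
  4.74 fF → 4.74
  0.00846 pF = 0.00846 × 10^3 fF = 8.46
Sum: 335 + 371 + 59.6 + 4.74 + 8.46 = 778.8

778.8 fF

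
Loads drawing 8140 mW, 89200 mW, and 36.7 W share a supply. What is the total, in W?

134.04 W

In W:
  8140 mW = 8140 × 10^-3 W = 8.14
  89200 mW = 89200 × 10^-3 W = 89.2
  36.7 W → 36.7
Sum: 8.14 + 89.2 + 36.7 = 134.04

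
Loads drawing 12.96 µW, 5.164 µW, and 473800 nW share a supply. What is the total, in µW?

491.924 µW

In µW:
  12.96 µW → 12.96
  5.164 µW → 5.164
  473800 nW = 473800 × 10^-3 µW = 473.8
Sum: 12.96 + 5.164 + 473.8 = 491.924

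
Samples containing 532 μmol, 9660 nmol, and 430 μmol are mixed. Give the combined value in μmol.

In μmol:
  532 μmol → 532
  9660 nmol = 9660 × 10^-3 μmol = 9.66
  430 μmol → 430
Sum: 532 + 9.66 + 430 = 971.66

971.66 μmol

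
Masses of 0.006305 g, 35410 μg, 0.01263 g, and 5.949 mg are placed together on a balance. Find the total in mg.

60.294 mg

In mg:
  0.006305 g = 0.006305 × 10³ mg = 6.305
  35410 μg = 35410 × 10⁻³ mg = 35.41
  0.01263 g = 0.01263 × 10³ mg = 12.63
  5.949 mg → 5.949
Sum: 6.305 + 35.41 + 12.63 + 5.949 = 60.294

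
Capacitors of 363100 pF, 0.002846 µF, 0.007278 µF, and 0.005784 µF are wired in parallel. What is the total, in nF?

379.008 nF

In nF:
  363100 pF = 363100e-3 nF = 363.1
  0.002846 µF = 0.002846e3 nF = 2.846
  0.007278 µF = 0.007278e3 nF = 7.278
  0.005784 µF = 0.005784e3 nF = 5.784
Sum: 363.1 + 2.846 + 7.278 + 5.784 = 379.008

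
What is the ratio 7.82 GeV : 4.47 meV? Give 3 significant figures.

1750000000000

(7.82e9) / (4.47e-3) = 1.749e12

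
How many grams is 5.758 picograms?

0.000000000005758 grams

pico = 10^-12, (no prefix) = 10^0; factor is 10^-12.
5.758 × 10^-12 = 0.000000000005758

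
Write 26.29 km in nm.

kilo = 1e3, nano = 1e-9; factor is 1e12.
26.29 × 1e12 = 26290000000000

26290000000000 nm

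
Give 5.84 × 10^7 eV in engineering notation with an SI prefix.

58.4 MeV

= 58.4 × 10^6 eV; 10^6 is mega.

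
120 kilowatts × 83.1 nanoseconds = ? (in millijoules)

120 × 10^3 × 83.1 × 10^-9 = 9972 × 10^-6 J

9.972 millijoules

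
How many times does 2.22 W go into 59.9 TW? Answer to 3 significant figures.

(59.9 × 10¹²) / (2.22) = 26.98 × 10¹²

27000000000000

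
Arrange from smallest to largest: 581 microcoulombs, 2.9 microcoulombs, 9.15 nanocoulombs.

581 microcoulombs = 0.000581 coulombs
2.9 microcoulombs = 0.0000029 coulombs
9.15 nanocoulombs = 0.00000000915 coulombs

9.15 nanocoulombs < 2.9 microcoulombs < 581 microcoulombs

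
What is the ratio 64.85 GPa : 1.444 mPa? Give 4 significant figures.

44910000000000

(64.85e9) / (1.444e-3) = 44.91e12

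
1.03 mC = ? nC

milli = 1e-3, nano = 1e-9; factor is 1e6.
1.03 × 1e6 = 1030000

1030000 nC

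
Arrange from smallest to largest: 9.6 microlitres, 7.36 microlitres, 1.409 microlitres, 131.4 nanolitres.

131.4 nanolitres < 1.409 microlitres < 7.36 microlitres < 9.6 microlitres

9.6 microlitres = 0.0000096 litres
7.36 microlitres = 0.00000736 litres
1.409 microlitres = 0.000001409 litres
131.4 nanolitres = 0.0000001314 litres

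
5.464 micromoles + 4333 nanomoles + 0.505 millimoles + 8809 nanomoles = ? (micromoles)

523.606 micromoles

In micromoles:
  5.464 micromoles → 5.464
  4333 nanomoles = 4333 × 10⁻³ micromoles = 4.333
  0.505 millimoles = 0.505 × 10³ micromoles = 505
  8809 nanomoles = 8809 × 10⁻³ micromoles = 8.809
Sum: 5.464 + 4.333 + 505 + 8.809 = 523.606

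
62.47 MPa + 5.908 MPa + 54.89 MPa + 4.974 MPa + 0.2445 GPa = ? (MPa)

In MPa:
  62.47 MPa → 62.47
  5.908 MPa → 5.908
  54.89 MPa → 54.89
  4.974 MPa → 4.974
  0.2445 GPa = 0.2445e3 MPa = 244.5
Sum: 62.47 + 5.908 + 54.89 + 4.974 + 244.5 = 372.742

372.742 MPa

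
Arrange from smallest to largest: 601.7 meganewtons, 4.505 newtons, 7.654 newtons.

601.7 meganewtons = 601700000 newtons
4.505 newtons = 4.505 newtons
7.654 newtons = 7.654 newtons

4.505 newtons < 7.654 newtons < 601.7 meganewtons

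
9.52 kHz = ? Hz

kilo = 10³, (no prefix) = 10⁰; factor is 10³.
9.52 × 10³ = 9520

9520 Hz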